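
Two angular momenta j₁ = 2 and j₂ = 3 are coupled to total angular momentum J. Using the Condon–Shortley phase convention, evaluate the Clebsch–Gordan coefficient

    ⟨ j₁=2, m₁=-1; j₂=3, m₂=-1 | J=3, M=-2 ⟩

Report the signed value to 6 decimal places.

√[7·2!2!4!/9! · 1!3!2!4!1!5!] = √(64)
  +(−1)^1/∏(1,1,2,1,0,3)! = -1/12  (running -1/12)
  +(−1)^2/∏(2,0,1,0,1,4)! = 1/48  (running -1/16)
⟨..|..⟩ = √(64)·(-1/16) = -0.500000

−√(1/4) = -0.500000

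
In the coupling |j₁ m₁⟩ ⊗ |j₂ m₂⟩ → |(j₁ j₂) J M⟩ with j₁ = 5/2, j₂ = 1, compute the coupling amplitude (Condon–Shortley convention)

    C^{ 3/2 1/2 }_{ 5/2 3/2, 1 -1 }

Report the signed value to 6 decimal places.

j₁+j₂−J=2  J+j₁−j₂=3  J−j₁+j₂=0  j₁+j₂+J+1=6
(j₁±m₁, j₂±m₂, J±M) = (4,1,0,2,2,1)
P² = 32/5
sum k=0..0:
  [0] +1/4 = 1/4
S = 1/4
C² = P²·S² = 2/5 ; C = +0.632456

+0.632456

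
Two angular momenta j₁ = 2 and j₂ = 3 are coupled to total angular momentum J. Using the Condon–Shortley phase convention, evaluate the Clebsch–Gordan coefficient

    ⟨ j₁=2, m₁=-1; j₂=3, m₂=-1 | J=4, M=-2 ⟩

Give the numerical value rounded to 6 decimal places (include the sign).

−√(1/28) = -0.188982

√[9·1!3!5!/10! · 1!3!2!4!2!6!] = √(5184/7)
  +(−1)^0/∏(0,1,3,2,0,3)! = 1/72  (running 1/72)
  +(−1)^1/∏(1,0,2,1,1,4)! = -1/48  (running -1/144)
⟨..|..⟩ = √(5184/7)·(-1/144) = -0.188982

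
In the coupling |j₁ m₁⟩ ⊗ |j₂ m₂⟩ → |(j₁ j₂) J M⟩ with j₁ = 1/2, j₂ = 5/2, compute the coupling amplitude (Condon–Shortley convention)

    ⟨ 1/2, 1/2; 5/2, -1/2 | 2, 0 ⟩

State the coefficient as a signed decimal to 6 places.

j₁+j₂−J=1  J+j₁−j₂=0  J−j₁+j₂=4  j₁+j₂+J+1=6
(j₁±m₁, j₂±m₂, J±M) = (1,0,2,3,2,2)
P² = 8
sum k=0..0:
  [0] +1/4 = 1/4
S = 1/4
C² = P²·S² = 1/2 ; C = +0.707107

+0.707107  (= +√(1/2))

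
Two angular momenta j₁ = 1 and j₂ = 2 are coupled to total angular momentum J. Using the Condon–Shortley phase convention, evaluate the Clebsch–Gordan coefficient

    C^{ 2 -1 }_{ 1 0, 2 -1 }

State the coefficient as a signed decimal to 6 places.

√[5·1!1!3!/6! · 1!1!1!3!1!3!] = √(3/2)
  +(−1)^0/∏(0,1,1,1,0,2)! = 1/2  (running 1/2)
  +(−1)^1/∏(1,0,0,0,1,3)! = -1/6  (running 1/3)
⟨..|..⟩ = √(3/2)·(1/3) = +0.408248

+√(1/6) = +0.408248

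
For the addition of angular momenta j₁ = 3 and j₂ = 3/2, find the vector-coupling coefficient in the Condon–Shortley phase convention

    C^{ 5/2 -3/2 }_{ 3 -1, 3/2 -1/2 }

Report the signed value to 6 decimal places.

triangle: 2!*4!*1!/8! = 48/40320
(j±m)!: 2!*4!*1!*2!*1!*4! = 2304
prefactor² = (2J+1)*Δ*N² = 576/35
  k=0: +1/(0!*2!*4!*1!*0!*0!) = 1/48
  k=1: −1/(1!*1!*3!*0!*1!*1!) = -1/6
Σ = -7/48  ⇒  CG² = 576/35*(-7/48)² = 7/20
CG = −√(7/20) = -0.591608

-0.591608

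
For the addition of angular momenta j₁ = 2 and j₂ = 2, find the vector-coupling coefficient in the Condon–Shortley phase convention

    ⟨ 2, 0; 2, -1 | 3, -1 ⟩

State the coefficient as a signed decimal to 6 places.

+0.447214

j₁+j₂−J=1  J+j₁−j₂=3  J−j₁+j₂=3  j₁+j₂+J+1=8
(j₁±m₁, j₂±m₂, J±M) = (2,2,1,3,2,4)
P² = 36/5
sum k=0..1:
  [0] +1/4 = 1/4
  [1] −1/12 = -1/12
S = 1/6
C² = P²·S² = 1/5 ; C = +0.447214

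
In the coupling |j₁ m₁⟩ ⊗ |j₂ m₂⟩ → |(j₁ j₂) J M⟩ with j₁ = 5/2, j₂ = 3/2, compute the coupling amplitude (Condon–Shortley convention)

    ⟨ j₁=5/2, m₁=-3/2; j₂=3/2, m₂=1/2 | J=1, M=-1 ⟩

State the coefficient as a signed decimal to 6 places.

triangle: 3!×2!×0!/6! = 12/720
(j±m)!: 1!×4!×2!×1!×0!×2! = 96
prefactor² = (2J+1)×Δ×N² = 24/5
  k=2: +1/(2!×1!×2!×0!×0!×0!) = 1/4
Σ = 1/4  ⇒  CG² = 24/5×1/4² = 3/10
CG = +√(3/10) = +0.547723

+√(3/10) ≈ +0.547723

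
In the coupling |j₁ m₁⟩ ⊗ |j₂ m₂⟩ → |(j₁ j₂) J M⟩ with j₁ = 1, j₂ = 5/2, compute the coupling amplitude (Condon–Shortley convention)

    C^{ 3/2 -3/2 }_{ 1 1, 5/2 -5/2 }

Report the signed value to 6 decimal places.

√[4·2!0!3!/6! · 2!0!0!5!0!3!] = √(96)
  +(−1)^0/∏(0,2,0,0,0,3)! = 1/12  (running 1/12)
⟨..|..⟩ = √(96)·(1/12) = +0.816497

+0.816497  (= +√(2/3))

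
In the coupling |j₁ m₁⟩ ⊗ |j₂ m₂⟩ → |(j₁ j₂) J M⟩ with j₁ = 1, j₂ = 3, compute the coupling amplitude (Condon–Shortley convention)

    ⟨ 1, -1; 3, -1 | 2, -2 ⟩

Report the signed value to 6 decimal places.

+√(1/21) ≈ +0.218218

√[5·2!0!4!/7! · 0!2!2!4!0!4!] = √(768/7)
  +(−1)^2/∏(2,0,0,0,0,4)! = 1/48  (running 1/48)
⟨..|..⟩ = √(768/7)·(1/48) = +0.218218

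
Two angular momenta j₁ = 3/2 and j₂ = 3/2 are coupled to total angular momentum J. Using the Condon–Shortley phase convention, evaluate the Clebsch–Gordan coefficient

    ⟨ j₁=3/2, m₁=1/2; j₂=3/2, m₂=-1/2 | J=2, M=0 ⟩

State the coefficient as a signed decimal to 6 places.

j₁+j₂−J=1  J+j₁−j₂=2  J−j₁+j₂=2  j₁+j₂+J+1=6
(j₁±m₁, j₂±m₂, J±M) = (2,1,1,2,2,2)
P² = 4/9
sum k=0..1:
  [0] +1/1 = 1
  [1] −1/4 = -1/4
S = 3/4
C² = P²·S² = 1/4 ; C = +0.500000

+√(1/4) = +0.500000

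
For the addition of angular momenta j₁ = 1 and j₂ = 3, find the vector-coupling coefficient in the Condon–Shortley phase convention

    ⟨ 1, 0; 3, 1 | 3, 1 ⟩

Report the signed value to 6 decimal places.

j₁+j₂−J=1  J+j₁−j₂=1  J−j₁+j₂=5  j₁+j₂+J+1=8
(j₁±m₁, j₂±m₂, J±M) = (1,1,4,2,4,2)
P² = 48
sum k=0..1:
  [0] +1/24 = 1/24
  [1] −1/12 = -1/12
S = -1/24
C² = P²·S² = 1/12 ; C = -0.288675

-0.288675  (= −√(1/12))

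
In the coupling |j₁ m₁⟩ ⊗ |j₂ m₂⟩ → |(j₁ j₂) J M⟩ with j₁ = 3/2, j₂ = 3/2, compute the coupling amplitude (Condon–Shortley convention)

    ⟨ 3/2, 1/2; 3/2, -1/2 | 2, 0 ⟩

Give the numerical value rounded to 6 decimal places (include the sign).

+0.500000

√[5·1!2!2!/6! · 2!1!1!2!2!2!] = √(4/9)
  +(−1)^0/∏(0,1,1,1,1,1)! = 1  (running 1)
  +(−1)^1/∏(1,0,0,0,2,2)! = -1/4  (running 3/4)
⟨..|..⟩ = √(4/9)·(3/4) = +0.500000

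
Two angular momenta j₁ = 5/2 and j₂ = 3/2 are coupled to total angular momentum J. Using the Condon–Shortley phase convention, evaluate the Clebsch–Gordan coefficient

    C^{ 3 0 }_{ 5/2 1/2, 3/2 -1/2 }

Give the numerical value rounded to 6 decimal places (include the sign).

+0.447214  (= +√(1/5))

√[7·1!4!2!/8! · 3!2!1!2!3!3!] = √(36/5)
  +(−1)^0/∏(0,1,2,1,2,1)! = 1/4  (running 1/4)
  +(−1)^1/∏(1,0,1,0,3,2)! = -1/12  (running 1/6)
⟨..|..⟩ = √(36/5)·(1/6) = +0.447214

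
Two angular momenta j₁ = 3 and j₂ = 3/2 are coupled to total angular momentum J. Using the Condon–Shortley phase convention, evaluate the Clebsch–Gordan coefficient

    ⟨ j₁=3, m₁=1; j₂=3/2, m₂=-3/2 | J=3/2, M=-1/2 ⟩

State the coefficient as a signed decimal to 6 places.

j₁+j₂−J=3  J+j₁−j₂=3  J−j₁+j₂=0  j₁+j₂+J+1=7
(j₁±m₁, j₂±m₂, J±M) = (4,2,0,3,1,2)
P² = 576/35
sum k=0..0:
  [0] +1/12 = 1/12
S = 1/12
C² = P²·S² = 4/35 ; C = +0.338062

+0.338062  (= +√(4/35))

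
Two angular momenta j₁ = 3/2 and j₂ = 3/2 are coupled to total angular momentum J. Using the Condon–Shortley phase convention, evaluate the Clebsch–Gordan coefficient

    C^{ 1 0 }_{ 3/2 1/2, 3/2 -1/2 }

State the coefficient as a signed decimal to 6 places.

j₁+j₂−J=2  J+j₁−j₂=1  J−j₁+j₂=1  j₁+j₂+J+1=5
(j₁±m₁, j₂±m₂, J±M) = (2,1,1,2,1,1)
P² = 1/5
sum k=0..1:
  [0] +1/2 = 1/2
  [1] −1/1 = -1
S = -1/2
C² = P²·S² = 1/20 ; C = -0.223607

−√(1/20) = -0.223607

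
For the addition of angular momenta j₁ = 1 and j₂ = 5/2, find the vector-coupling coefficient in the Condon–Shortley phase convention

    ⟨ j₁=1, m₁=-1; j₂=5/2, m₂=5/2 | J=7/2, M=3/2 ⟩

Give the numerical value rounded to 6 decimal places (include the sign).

j₁+j₂−J=0  J+j₁−j₂=2  J−j₁+j₂=5  j₁+j₂+J+1=8
(j₁±m₁, j₂±m₂, J±M) = (0,2,5,0,5,2)
P² = 19200/7
sum k=0..0:
  [0] +1/240 = 1/240
S = 1/240
C² = P²·S² = 1/21 ; C = +0.218218

+√(1/21) = +0.218218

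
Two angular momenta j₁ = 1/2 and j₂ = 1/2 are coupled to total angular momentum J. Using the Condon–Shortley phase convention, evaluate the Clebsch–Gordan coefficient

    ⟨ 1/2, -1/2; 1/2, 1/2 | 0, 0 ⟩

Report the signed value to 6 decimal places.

−√(1/2) = -0.707107

√[1·1!0!0!/2! · 0!1!1!0!0!0!] = √(1/2)
  +(−1)^1/∏(1,0,0,0,0,0)! = -1  (running -1)
⟨..|..⟩ = √(1/2)·(-1) = -0.707107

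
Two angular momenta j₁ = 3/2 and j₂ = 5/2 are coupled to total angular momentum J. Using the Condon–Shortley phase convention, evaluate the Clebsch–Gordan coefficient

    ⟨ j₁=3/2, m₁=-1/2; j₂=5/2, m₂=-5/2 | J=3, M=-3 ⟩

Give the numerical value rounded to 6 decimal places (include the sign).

+0.790569

j₁+j₂−J=1  J+j₁−j₂=2  J−j₁+j₂=4  j₁+j₂+J+1=8
(j₁±m₁, j₂±m₂, J±M) = (1,2,0,5,0,6)
P² = 1440
sum k=0..0:
  [0] +1/48 = 1/48
S = 1/48
C² = P²·S² = 5/8 ; C = +0.790569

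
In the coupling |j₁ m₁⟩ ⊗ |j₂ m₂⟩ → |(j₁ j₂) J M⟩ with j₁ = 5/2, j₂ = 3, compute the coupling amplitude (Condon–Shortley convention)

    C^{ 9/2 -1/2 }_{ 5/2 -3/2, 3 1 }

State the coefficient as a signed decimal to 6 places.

j₁+j₂−J=1  J+j₁−j₂=4  J−j₁+j₂=5  j₁+j₂+J+1=11
(j₁±m₁, j₂±m₂, J±M) = (1,4,4,2,4,5)
P² = 184320/77
sum k=0..1:
  [0] +1/576 = 1/576
  [1] −1/72 = -1/72
S = -7/576
C² = P²·S² = 35/99 ; C = -0.594588

−√(35/99) = -0.594588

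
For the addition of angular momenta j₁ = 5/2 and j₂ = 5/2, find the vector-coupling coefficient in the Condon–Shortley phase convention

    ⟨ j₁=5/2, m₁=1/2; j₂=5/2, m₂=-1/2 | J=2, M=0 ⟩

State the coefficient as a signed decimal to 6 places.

−√(4/21) ≈ -0.436436

j₁+j₂−J=3  J+j₁−j₂=2  J−j₁+j₂=2  j₁+j₂+J+1=8
(j₁±m₁, j₂±m₂, J±M) = (3,2,2,3,2,2)
P² = 12/7
sum k=0..2:
  [0] +1/24 = 1/24
  [1] −1/2 = -1/2
  [2] +1/8 = 1/8
S = -1/3
C² = P²·S² = 4/21 ; C = -0.436436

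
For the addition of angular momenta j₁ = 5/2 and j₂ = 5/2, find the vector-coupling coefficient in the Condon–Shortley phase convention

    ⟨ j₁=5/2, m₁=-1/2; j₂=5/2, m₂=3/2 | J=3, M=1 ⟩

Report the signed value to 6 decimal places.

+0.182574

√[7·2!3!3!/9! · 2!3!4!1!4!2!] = √(96/5)
  +(−1)^1/∏(1,1,2,3,1,0)! = -1/12  (running -1/12)
  +(−1)^2/∏(2,0,1,2,2,1)! = 1/8  (running 1/24)
⟨..|..⟩ = √(96/5)·(1/24) = +0.182574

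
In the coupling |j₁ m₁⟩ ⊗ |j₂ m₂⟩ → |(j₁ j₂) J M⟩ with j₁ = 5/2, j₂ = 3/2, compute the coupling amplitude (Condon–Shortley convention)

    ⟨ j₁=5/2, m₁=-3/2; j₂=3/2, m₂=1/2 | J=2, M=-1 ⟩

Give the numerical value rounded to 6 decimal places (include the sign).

j₁+j₂−J=2  J+j₁−j₂=3  J−j₁+j₂=1  j₁+j₂+J+1=7
(j₁±m₁, j₂±m₂, J±M) = (1,4,2,1,1,3)
P² = 24/7
sum k=1..2:
  [1] −1/6 = -1/6
  [2] +1/4 = 1/4
S = 1/12
C² = P²·S² = 1/42 ; C = +0.154303

+√(1/42) ≈ +0.154303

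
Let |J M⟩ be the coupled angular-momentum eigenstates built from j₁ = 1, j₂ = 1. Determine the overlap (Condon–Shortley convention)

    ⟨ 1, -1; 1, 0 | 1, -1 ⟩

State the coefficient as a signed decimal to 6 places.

√[3·1!1!1!/4! · 0!2!1!1!0!2!] = √(1/2)
  +(−1)^1/∏(1,0,1,0,0,1)! = -1  (running -1)
⟨..|..⟩ = √(1/2)·(-1) = -0.707107

-0.707107  (= −√(1/2))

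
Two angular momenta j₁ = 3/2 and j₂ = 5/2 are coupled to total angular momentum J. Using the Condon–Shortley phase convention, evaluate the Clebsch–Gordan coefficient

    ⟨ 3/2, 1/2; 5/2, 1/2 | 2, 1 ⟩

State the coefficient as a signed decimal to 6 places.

−√(25/84) ≈ -0.545545

√[5·2!1!3!/7! · 2!1!3!2!3!1!] = √(12/7)
  +(−1)^0/∏(0,2,1,3,0,0)! = 1/12  (running 1/12)
  +(−1)^1/∏(1,1,0,2,1,1)! = -1/2  (running -5/12)
⟨..|..⟩ = √(12/7)·(-5/12) = -0.545545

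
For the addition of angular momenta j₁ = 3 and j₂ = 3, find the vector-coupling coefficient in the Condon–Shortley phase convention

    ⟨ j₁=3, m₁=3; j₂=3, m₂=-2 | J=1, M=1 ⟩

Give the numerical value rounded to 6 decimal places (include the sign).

+0.327327

j₁+j₂−J=5  J+j₁−j₂=1  J−j₁+j₂=1  j₁+j₂+J+1=8
(j₁±m₁, j₂±m₂, J±M) = (6,0,1,5,2,0)
P² = 10800/7
sum k=0..0:
  [0] +1/120 = 1/120
S = 1/120
C² = P²·S² = 3/28 ; C = +0.327327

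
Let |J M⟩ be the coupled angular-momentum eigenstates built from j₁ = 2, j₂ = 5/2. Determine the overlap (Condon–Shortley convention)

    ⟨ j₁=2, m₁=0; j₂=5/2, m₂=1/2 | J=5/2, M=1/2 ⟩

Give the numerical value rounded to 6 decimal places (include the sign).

−√(8/35) = -0.478091

√[6·2!2!3!/8! · 2!2!3!2!3!2!] = √(72/35)
  +(−1)^0/∏(0,2,2,3,0,0)! = 1/24  (running 1/24)
  +(−1)^1/∏(1,1,1,2,1,1)! = -1/2  (running -11/24)
  +(−1)^2/∏(2,0,0,1,2,2)! = 1/8  (running -1/3)
⟨..|..⟩ = √(72/35)·(-1/3) = -0.478091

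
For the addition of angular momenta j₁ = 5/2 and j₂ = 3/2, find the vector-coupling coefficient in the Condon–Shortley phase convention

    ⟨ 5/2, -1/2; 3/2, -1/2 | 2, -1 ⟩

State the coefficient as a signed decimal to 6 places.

triangle: 2!·3!·1!/7! = 12/5040
(j±m)!: 2!·3!·1!·2!·1!·3! = 144
prefactor² = (2J+1)·Δ·N² = 12/7
  k=0: +1/(0!·2!·3!·1!·0!·0!) = 1/12
  k=1: −1/(1!·1!·2!·0!·1!·1!) = -1/2
Σ = -5/12  ⇒  CG² = 12/7·(-5/12)² = 25/84
CG = −√(25/84) = -0.545545

−√(25/84) ≈ -0.545545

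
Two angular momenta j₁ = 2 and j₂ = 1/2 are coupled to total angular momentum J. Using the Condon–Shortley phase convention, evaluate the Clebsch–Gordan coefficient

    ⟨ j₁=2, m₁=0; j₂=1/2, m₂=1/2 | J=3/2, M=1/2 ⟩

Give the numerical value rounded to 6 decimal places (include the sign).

triangle: 1!×3!×0!/5! = 6/120
(j±m)!: 2!×2!×1!×0!×2!×1! = 8
prefactor² = (2J+1)×Δ×N² = 8/5
  k=1: −1/(1!×0!×1!×0!×2!×0!) = -1/2
Σ = -1/2  ⇒  CG² = 8/5×(-1/2)² = 2/5
CG = −√(2/5) = -0.632456

-0.632456  (= −√(2/5))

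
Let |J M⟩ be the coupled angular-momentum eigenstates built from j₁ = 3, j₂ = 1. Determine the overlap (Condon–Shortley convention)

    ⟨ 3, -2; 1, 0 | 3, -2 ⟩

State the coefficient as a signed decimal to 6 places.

j₁+j₂−J=1  J+j₁−j₂=5  J−j₁+j₂=1  j₁+j₂+J+1=8
(j₁±m₁, j₂±m₂, J±M) = (1,5,1,1,1,5)
P² = 300
sum k=0..1:
  [0] +1/120 = 1/120
  [1] −1/24 = -1/24
S = -1/30
C² = P²·S² = 1/3 ; C = -0.577350

-0.577350  (= −√(1/3))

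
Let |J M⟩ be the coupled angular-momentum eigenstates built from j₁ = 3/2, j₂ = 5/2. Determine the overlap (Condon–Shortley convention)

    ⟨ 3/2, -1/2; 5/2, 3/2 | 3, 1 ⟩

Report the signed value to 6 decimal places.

j₁+j₂−J=1  J+j₁−j₂=2  J−j₁+j₂=4  j₁+j₂+J+1=8
(j₁±m₁, j₂±m₂, J±M) = (1,2,4,1,4,2)
P² = 96/5
sum k=0..1:
  [0] +1/48 = 1/48
  [1] −1/6 = -1/6
S = -7/48
C² = P²·S² = 49/120 ; C = -0.639010

−√(49/120) ≈ -0.639010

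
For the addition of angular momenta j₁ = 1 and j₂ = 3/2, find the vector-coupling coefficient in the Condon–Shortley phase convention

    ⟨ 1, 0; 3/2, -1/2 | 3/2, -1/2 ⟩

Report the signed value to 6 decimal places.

+√(1/15) = +0.258199

√[4·1!1!2!/5! · 1!1!1!2!1!2!] = √(4/15)
  +(−1)^0/∏(0,1,1,1,0,1)! = 1  (running 1)
  +(−1)^1/∏(1,0,0,0,1,2)! = -1/2  (running 1/2)
⟨..|..⟩ = √(4/15)·(1/2) = +0.258199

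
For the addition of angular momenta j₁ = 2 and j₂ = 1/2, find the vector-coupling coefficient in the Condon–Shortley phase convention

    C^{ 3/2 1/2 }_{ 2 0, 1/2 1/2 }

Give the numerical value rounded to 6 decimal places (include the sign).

−√(2/5) = -0.632456

j₁+j₂−J=1  J+j₁−j₂=3  J−j₁+j₂=0  j₁+j₂+J+1=5
(j₁±m₁, j₂±m₂, J±M) = (2,2,1,0,2,1)
P² = 8/5
sum k=1..1:
  [1] −1/2 = -1/2
S = -1/2
C² = P²·S² = 2/5 ; C = -0.632456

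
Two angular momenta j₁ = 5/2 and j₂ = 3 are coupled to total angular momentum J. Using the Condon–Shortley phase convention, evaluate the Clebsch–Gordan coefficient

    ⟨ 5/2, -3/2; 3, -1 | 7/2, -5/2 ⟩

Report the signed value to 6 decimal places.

√[8·2!3!4!/10! · 1!4!2!4!1!6!] = √(18432/35)
  +(−1)^1/∏(1,1,3,1,0,3)! = -1/36  (running -1/36)
  +(−1)^2/∏(2,0,2,0,1,4)! = 1/96  (running -5/288)
⟨..|..⟩ = √(18432/35)·(-5/288) = -0.398410

−√(10/63) = -0.398410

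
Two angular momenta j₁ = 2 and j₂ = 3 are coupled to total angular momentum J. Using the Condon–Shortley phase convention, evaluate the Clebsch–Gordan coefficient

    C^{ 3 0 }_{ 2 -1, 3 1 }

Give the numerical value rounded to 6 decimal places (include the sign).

j₁+j₂−J=2  J+j₁−j₂=2  J−j₁+j₂=4  j₁+j₂+J+1=9
(j₁±m₁, j₂±m₂, J±M) = (1,3,4,2,3,3)
P² = 96/5
sum k=1..2:
  [1] −1/12 = -1/12
  [2] +1/8 = 1/8
S = 1/24
C² = P²·S² = 1/30 ; C = +0.182574

+0.182574  (= +√(1/30))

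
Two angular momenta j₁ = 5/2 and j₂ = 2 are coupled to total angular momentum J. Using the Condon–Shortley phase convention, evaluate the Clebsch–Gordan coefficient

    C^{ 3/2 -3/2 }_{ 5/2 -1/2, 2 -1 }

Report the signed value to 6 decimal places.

−√(9/35) = -0.507093

j₁+j₂−J=3  J+j₁−j₂=2  J−j₁+j₂=1  j₁+j₂+J+1=7
(j₁±m₁, j₂±m₂, J±M) = (2,3,1,3,0,3)
P² = 144/35
sum k=1..1:
  [1] −1/4 = -1/4
S = -1/4
C² = P²·S² = 9/35 ; C = -0.507093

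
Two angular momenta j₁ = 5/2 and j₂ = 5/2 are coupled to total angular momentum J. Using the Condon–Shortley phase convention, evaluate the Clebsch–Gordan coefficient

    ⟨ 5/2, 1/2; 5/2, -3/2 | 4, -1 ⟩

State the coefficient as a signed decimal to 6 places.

triangle: 1!·4!·4!/10! = 576/3628800
(j±m)!: 3!·2!·1!·4!·3!·5! = 207360
prefactor² = (2J+1)·Δ·N² = 10368/35
  k=0: +1/(0!·1!·2!·1!·2!·3!) = 1/24
  k=1: −1/(1!·0!·1!·0!·3!·4!) = -1/144
Σ = 5/144  ⇒  CG² = 10368/35·5/144² = 5/14
CG = +√(5/14) = +0.597614

+0.597614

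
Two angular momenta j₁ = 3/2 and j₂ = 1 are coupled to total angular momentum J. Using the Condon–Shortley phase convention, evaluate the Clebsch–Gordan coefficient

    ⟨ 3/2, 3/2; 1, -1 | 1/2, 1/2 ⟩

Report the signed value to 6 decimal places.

√[2·2!1!0!/4! · 3!0!0!2!1!0!] = √(2)
  +(−1)^0/∏(0,2,0,0,1,0)! = 1/2  (running 1/2)
⟨..|..⟩ = √(2)·(1/2) = +0.707107

+0.707107  (= +√(1/2))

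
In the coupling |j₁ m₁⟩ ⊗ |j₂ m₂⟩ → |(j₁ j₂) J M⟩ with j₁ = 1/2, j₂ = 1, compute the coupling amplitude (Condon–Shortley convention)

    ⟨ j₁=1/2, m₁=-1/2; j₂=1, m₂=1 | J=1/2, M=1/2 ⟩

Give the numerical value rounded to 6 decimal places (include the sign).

triangle: 1!×0!×1!/3! = 1/6
(j±m)!: 0!×1!×2!×0!×1!×0! = 2
prefactor² = (2J+1)×Δ×N² = 2/3
  k=1: −1/(1!×0!×0!×1!×0!×0!) = -1
Σ = -1  ⇒  CG² = 2/3×(-1)² = 2/3
CG = −√(2/3) = -0.816497

−√(2/3) ≈ -0.816497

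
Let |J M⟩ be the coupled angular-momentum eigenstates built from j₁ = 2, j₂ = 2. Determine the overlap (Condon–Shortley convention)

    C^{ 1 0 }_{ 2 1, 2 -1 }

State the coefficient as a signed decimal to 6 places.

-0.316228

triangle: 3!·1!·1!/6! = 6/720
(j±m)!: 3!·1!·1!·3!·1!·1! = 36
prefactor² = (2J+1)·Δ·N² = 9/10
  k=0: +1/(0!·3!·1!·1!·0!·0!) = 1/6
  k=1: −1/(1!·2!·0!·0!·1!·1!) = -1/2
Σ = -1/3  ⇒  CG² = 9/10·(-1/3)² = 1/10
CG = −√(1/10) = -0.316228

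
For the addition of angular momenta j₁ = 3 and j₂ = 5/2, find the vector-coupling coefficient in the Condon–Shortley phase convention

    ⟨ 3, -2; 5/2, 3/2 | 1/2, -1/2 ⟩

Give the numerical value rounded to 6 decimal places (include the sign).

triangle: 5!·1!·0!/7! = 120/5040
(j±m)!: 1!·5!·4!·1!·0!·1! = 2880
prefactor² = (2J+1)·Δ·N² = 960/7
  k=4: +1/(4!·1!·1!·0!·0!·0!) = 1/24
Σ = 1/24  ⇒  CG² = 960/7·1/24² = 5/21
CG = +√(5/21) = +0.487950

+0.487950  (= +√(5/21))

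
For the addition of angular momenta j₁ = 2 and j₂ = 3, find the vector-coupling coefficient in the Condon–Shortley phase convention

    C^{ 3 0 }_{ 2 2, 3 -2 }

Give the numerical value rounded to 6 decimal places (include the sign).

triangle: 2!*2!*4!/9! = 96/362880
(j±m)!: 4!*0!*1!*5!*3!*3! = 103680
prefactor² = (2J+1)*Δ*N² = 192
  k=0: +1/(0!*2!*0!*1!*2!*3!) = 1/24
Σ = 1/24  ⇒  CG² = 192*1/24² = 1/3
CG = +√(1/3) = +0.577350

+0.577350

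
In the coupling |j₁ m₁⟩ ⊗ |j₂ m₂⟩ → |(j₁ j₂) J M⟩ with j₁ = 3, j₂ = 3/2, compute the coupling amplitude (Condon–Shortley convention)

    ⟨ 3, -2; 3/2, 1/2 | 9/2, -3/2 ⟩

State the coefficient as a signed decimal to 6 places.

j₁+j₂−J=0  J+j₁−j₂=6  J−j₁+j₂=3  j₁+j₂+J+1=10
(j₁±m₁, j₂±m₂, J±M) = (1,5,2,1,3,6)
P² = 86400/7
sum k=0..0:
  [0] +1/240 = 1/240
S = 1/240
C² = P²·S² = 3/14 ; C = +0.462910

+√(3/14) = +0.462910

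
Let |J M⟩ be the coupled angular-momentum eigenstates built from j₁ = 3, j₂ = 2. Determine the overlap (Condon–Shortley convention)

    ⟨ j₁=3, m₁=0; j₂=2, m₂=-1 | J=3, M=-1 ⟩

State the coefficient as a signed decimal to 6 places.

-0.182574

triangle: 2!·4!·2!/9! = 96/362880
(j±m)!: 3!·3!·1!·3!·2!·4! = 10368
prefactor² = (2J+1)·Δ·N² = 96/5
  k=0: +1/(0!·2!·3!·1!·1!·1!) = 1/12
  k=1: −1/(1!·1!·2!·0!·2!·2!) = -1/8
Σ = -1/24  ⇒  CG² = 96/5·(-1/24)² = 1/30
CG = −√(1/30) = -0.182574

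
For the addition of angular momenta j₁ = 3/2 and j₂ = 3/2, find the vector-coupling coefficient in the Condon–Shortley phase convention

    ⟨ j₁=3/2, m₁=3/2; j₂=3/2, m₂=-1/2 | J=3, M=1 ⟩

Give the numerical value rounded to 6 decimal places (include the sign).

√[7·0!3!3!/7! · 3!0!1!2!4!2!] = √(144/5)
  +(−1)^0/∏(0,0,0,1,3,2)! = 1/12  (running 1/12)
⟨..|..⟩ = √(144/5)·(1/12) = +0.447214

+0.447214  (= +√(1/5))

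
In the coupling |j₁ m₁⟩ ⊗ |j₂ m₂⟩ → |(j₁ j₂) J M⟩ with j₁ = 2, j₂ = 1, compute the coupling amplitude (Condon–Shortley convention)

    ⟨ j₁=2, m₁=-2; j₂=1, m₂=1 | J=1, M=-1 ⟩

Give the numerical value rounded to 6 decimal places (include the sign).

+0.774597  (= +√(3/5))

√[3·2!2!0!/5! · 0!4!2!0!0!2!] = √(48/5)
  +(−1)^2/∏(2,0,2,0,0,0)! = 1/4  (running 1/4)
⟨..|..⟩ = √(48/5)·(1/4) = +0.774597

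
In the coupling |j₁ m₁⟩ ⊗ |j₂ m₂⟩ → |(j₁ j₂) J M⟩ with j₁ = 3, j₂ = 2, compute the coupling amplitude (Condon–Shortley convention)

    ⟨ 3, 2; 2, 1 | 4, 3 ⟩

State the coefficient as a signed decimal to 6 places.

j₁+j₂−J=1  J+j₁−j₂=5  J−j₁+j₂=3  j₁+j₂+J+1=10
(j₁±m₁, j₂±m₂, J±M) = (5,1,3,1,7,1)
P² = 6480
sum k=0..1:
  [0] +1/144 = 1/144
  [1] −1/240 = -1/240
S = 1/360
C² = P²·S² = 1/20 ; C = +0.223607

+0.223607  (= +√(1/20))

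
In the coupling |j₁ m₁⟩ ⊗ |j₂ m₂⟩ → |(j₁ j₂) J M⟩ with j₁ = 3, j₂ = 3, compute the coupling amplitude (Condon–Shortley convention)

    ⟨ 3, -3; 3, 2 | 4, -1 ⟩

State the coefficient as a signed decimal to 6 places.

j₁+j₂−J=2  J+j₁−j₂=4  J−j₁+j₂=4  j₁+j₂+J+1=11
(j₁±m₁, j₂±m₂, J±M) = (0,6,5,1,3,5)
P² = 1244160/77
sum k=2..2:
  [2] +1/288 = 1/288
S = 1/288
C² = P²·S² = 15/77 ; C = +0.441367

+√(15/77) ≈ +0.441367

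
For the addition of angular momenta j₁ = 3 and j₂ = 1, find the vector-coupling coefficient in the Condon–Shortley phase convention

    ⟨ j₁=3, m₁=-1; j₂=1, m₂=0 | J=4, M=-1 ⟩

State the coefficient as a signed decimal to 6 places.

+0.731925  (= +√(15/28))

j₁+j₂−J=0  J+j₁−j₂=6  J−j₁+j₂=2  j₁+j₂+J+1=9
(j₁±m₁, j₂±m₂, J±M) = (2,4,1,1,3,5)
P² = 8640/7
sum k=0..0:
  [0] +1/48 = 1/48
S = 1/48
C² = P²·S² = 15/28 ; C = +0.731925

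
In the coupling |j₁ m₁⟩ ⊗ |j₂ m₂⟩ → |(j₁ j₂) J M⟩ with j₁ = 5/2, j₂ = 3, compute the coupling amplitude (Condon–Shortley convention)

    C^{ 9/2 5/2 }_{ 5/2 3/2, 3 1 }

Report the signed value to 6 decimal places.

√[10·1!4!5!/11! · 4!1!4!2!7!2!] = √(92160/11)
  +(−1)^0/∏(0,1,1,4,3,1)! = 1/144  (running 1/144)
  +(−1)^1/∏(1,0,0,3,4,2)! = -1/288  (running 1/288)
⟨..|..⟩ = √(92160/11)·(1/288) = +0.317821

+√(10/99) = +0.317821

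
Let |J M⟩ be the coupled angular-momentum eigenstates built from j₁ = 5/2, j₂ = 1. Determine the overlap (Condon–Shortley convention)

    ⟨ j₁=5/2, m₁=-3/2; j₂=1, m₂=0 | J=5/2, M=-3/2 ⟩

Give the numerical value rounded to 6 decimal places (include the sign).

−√(9/35) = -0.507093

triangle: 1!×4!×1!/7! = 24/5040
(j±m)!: 1!×4!×1!×1!×1!×4! = 576
prefactor² = (2J+1)×Δ×N² = 576/35
  k=0: +1/(0!×1!×4!×1!×0!×0!) = 1/24
  k=1: −1/(1!×0!×3!×0!×1!×1!) = -1/6
Σ = -1/8  ⇒  CG² = 576/35×(-1/8)² = 9/35
CG = −√(9/35) = -0.507093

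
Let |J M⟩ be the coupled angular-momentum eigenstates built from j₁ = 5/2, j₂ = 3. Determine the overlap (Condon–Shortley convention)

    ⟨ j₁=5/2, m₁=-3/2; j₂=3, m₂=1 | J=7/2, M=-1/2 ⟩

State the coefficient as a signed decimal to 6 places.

+0.356348

√[8·2!3!4!/10! · 1!4!4!2!3!4!] = √(18432/175)
  +(−1)^1/∏(1,1,3,3,0,1)! = -1/36  (running -1/36)
  +(−1)^2/∏(2,0,2,2,1,2)! = 1/16  (running 5/144)
⟨..|..⟩ = √(18432/175)·(5/144) = +0.356348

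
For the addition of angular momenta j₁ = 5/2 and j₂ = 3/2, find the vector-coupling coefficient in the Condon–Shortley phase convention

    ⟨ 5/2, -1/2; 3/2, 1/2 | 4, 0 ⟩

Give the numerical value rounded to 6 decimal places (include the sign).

triangle: 0!×5!×3!/9! = 720/362880
(j±m)!: 2!×3!×2!×1!×4!×4! = 13824
prefactor² = (2J+1)×Δ×N² = 1728/7
  k=0: +1/(0!×0!×3!×2!×2!×1!) = 1/24
Σ = 1/24  ⇒  CG² = 1728/7×1/24² = 3/7
CG = +√(3/7) = +0.654654

+0.654654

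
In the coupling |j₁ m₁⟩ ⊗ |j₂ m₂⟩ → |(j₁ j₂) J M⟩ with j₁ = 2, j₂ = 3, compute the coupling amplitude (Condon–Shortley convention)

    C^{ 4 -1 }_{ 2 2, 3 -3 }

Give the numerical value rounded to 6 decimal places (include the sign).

+√(3/70) ≈ +0.207020

√[9·1!3!5!/10! · 4!0!0!6!3!5!] = √(155520/7)
  +(−1)^0/∏(0,1,0,0,3,5)! = 1/720  (running 1/720)
⟨..|..⟩ = √(155520/7)·(1/720) = +0.207020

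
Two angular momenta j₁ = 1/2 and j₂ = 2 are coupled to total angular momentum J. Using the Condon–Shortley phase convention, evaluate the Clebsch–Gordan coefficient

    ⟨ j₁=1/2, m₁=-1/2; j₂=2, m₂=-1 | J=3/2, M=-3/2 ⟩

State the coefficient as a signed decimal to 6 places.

-0.447214

triangle: 1!*0!*3!/5! = 6/120
(j±m)!: 0!*1!*1!*3!*0!*3! = 36
prefactor² = (2J+1)*Δ*N² = 36/5
  k=1: −1/(1!*0!*0!*0!*0!*3!) = -1/6
Σ = -1/6  ⇒  CG² = 36/5*(-1/6)² = 1/5
CG = −√(1/5) = -0.447214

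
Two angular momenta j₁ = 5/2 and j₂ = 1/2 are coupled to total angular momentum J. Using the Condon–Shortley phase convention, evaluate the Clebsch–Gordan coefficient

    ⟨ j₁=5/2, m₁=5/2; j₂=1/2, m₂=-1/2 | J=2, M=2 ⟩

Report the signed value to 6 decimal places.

j₁+j₂−J=1  J+j₁−j₂=4  J−j₁+j₂=0  j₁+j₂+J+1=6
(j₁±m₁, j₂±m₂, J±M) = (5,0,0,1,4,0)
P² = 480
sum k=0..0:
  [0] +1/24 = 1/24
S = 1/24
C² = P²·S² = 5/6 ; C = +0.912871

+√(5/6) ≈ +0.912871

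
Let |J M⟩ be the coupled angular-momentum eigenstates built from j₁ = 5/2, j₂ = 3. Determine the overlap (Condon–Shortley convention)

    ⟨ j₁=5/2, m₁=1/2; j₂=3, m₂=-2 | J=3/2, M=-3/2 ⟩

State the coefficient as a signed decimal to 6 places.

−√(2/7) = -0.534522

j₁+j₂−J=4  J+j₁−j₂=1  J−j₁+j₂=2  j₁+j₂+J+1=8
(j₁±m₁, j₂±m₂, J±M) = (3,2,1,5,0,3)
P² = 288/7
sum k=1..1:
  [1] −1/12 = -1/12
S = -1/12
C² = P²·S² = 2/7 ; C = -0.534522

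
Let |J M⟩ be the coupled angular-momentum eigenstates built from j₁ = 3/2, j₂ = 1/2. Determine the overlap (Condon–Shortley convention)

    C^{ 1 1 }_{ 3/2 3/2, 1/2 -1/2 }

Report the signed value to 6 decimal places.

+0.866025

triangle: 1!·2!·0!/4! = 2/24
(j±m)!: 3!·0!·0!·1!·2!·0! = 12
prefactor² = (2J+1)·Δ·N² = 3
  k=0: +1/(0!·1!·0!·0!·2!·0!) = 1/2
Σ = 1/2  ⇒  CG² = 3·1/2² = 3/4
CG = +√(3/4) = +0.866025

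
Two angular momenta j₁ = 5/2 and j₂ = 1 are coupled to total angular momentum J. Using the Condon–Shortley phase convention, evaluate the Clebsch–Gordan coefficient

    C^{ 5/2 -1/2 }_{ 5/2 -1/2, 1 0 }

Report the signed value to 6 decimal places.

triangle: 1!*4!*1!/7! = 24/5040
(j±m)!: 2!*3!*1!*1!*2!*3! = 144
prefactor² = (2J+1)*Δ*N² = 144/35
  k=0: +1/(0!*1!*3!*1!*1!*0!) = 1/6
  k=1: −1/(1!*0!*2!*0!*2!*1!) = -1/4
Σ = -1/12  ⇒  CG² = 144/35*(-1/12)² = 1/35
CG = −√(1/35) = -0.169031

−√(1/35) ≈ -0.169031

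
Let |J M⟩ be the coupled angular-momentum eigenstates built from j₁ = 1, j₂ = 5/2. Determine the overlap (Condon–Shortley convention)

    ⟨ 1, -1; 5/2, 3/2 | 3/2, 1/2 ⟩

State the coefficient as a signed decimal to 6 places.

+√(2/5) ≈ +0.632456

√[4·2!0!3!/6! · 0!2!4!1!2!1!] = √(32/5)
  +(−1)^2/∏(2,0,0,2,0,1)! = 1/4  (running 1/4)
⟨..|..⟩ = √(32/5)·(1/4) = +0.632456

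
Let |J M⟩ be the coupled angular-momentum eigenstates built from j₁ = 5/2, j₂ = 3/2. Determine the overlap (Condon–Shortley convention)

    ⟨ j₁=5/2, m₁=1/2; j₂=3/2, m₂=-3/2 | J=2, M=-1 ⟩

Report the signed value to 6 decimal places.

+0.566947  (= +√(9/28))

triangle: 2!×3!×1!/7! = 12/5040
(j±m)!: 3!×2!×0!×3!×1!×3! = 432
prefactor² = (2J+1)×Δ×N² = 36/7
  k=0: +1/(0!×2!×2!×0!×1!×1!) = 1/4
Σ = 1/4  ⇒  CG² = 36/7×1/4² = 9/28
CG = +√(9/28) = +0.566947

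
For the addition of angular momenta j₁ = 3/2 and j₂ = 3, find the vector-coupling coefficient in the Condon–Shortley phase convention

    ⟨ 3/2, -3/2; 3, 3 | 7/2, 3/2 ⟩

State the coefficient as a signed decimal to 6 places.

triangle: 1!×2!×5!/9! = 240/362880
(j±m)!: 0!×3!×6!×0!×5!×2! = 1036800
prefactor² = (2J+1)×Δ×N² = 38400/7
  k=1: −1/(1!×0!×2!×5!×0!×0!) = -1/240
Σ = -1/240  ⇒  CG² = 38400/7×(-1/240)² = 2/21
CG = −√(2/21) = -0.308607

-0.308607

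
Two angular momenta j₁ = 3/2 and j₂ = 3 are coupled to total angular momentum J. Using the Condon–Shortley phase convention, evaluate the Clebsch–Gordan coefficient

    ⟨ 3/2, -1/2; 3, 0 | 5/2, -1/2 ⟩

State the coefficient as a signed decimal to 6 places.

-0.414039  (= −√(6/35))

j₁+j₂−J=2  J+j₁−j₂=1  J−j₁+j₂=4  j₁+j₂+J+1=8
(j₁±m₁, j₂±m₂, J±M) = (1,2,3,3,2,3)
P² = 216/35
sum k=1..2:
  [1] −1/4 = -1/4
  [2] +1/12 = 1/12
S = -1/6
C² = P²·S² = 6/35 ; C = -0.414039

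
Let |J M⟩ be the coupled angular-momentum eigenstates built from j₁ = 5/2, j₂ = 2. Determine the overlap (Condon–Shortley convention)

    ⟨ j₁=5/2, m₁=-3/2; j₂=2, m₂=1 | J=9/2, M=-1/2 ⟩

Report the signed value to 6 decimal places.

+√(10/63) ≈ +0.398410

√[10·0!5!4!/10! · 1!4!3!1!4!5!] = √(23040/7)
  +(−1)^0/∏(0,0,4,3,1,1)! = 1/144  (running 1/144)
⟨..|..⟩ = √(23040/7)·(1/144) = +0.398410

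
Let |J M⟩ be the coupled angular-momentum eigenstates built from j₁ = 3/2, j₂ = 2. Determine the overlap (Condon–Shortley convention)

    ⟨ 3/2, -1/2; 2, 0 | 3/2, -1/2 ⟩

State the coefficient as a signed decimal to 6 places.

-0.447214

√[4·2!1!2!/6! · 1!2!2!2!1!2!] = √(16/45)
  +(−1)^1/∏(1,1,1,1,0,1)! = -1  (running -1)
  +(−1)^2/∏(2,0,0,0,1,2)! = 1/4  (running -3/4)
⟨..|..⟩ = √(16/45)·(-3/4) = -0.447214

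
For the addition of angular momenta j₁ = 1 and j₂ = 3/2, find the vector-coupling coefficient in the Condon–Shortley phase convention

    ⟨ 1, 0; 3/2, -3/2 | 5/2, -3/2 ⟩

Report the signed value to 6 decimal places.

triangle: 0!×2!×3!/6! = 12/720
(j±m)!: 1!×1!×0!×3!×1!×4! = 144
prefactor² = (2J+1)×Δ×N² = 72/5
  k=0: +1/(0!×0!×1!×0!×1!×3!) = 1/6
Σ = 1/6  ⇒  CG² = 72/5×1/6² = 2/5
CG = +√(2/5) = +0.632456

+√(2/5) = +0.632456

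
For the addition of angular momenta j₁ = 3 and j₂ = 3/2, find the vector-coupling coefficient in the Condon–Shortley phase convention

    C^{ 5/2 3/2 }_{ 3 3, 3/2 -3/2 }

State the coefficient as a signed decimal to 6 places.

+√(9/28) = +0.566947

√[6·2!4!1!/8! · 6!0!0!3!4!1!] = √(5184/7)
  +(−1)^0/∏(0,2,0,0,4,1)! = 1/48  (running 1/48)
⟨..|..⟩ = √(5184/7)·(1/48) = +0.566947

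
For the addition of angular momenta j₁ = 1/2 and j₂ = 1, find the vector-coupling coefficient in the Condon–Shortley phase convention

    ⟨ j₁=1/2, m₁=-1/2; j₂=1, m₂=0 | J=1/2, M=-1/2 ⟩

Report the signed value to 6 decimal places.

√[2·1!0!1!/3! · 0!1!1!1!0!1!] = √(1/3)
  +(−1)^1/∏(1,0,0,0,0,1)! = -1  (running -1)
⟨..|..⟩ = √(1/3)·(-1) = -0.577350

-0.577350  (= −√(1/3))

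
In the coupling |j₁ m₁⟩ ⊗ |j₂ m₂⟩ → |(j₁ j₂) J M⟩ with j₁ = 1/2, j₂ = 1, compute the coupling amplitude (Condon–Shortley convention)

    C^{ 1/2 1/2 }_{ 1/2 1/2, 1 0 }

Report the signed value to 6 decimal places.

+0.577350  (= +√(1/3))

√[2·1!0!1!/3! · 1!0!1!1!1!0!] = √(1/3)
  +(−1)^0/∏(0,1,0,1,0,0)! = 1  (running 1)
⟨..|..⟩ = √(1/3)·(1) = +0.577350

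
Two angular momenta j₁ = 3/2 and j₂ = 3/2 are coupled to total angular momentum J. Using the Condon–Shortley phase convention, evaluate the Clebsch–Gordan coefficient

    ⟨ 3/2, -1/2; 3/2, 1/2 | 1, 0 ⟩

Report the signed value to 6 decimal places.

√[3·2!1!1!/5! · 1!2!2!1!1!1!] = √(1/5)
  +(−1)^1/∏(1,1,1,1,0,0)! = -1  (running -1)
  +(−1)^2/∏(2,0,0,0,1,1)! = 1/2  (running -1/2)
⟨..|..⟩ = √(1/5)·(-1/2) = -0.223607

−√(1/20) ≈ -0.223607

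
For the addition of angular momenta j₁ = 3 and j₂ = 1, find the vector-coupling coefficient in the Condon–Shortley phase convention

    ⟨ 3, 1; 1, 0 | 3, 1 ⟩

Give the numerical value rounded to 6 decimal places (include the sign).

√[7·1!5!1!/8! · 4!2!1!1!4!2!] = √(48)
  +(−1)^0/∏(0,1,2,1,3,0)! = 1/12  (running 1/12)
  +(−1)^1/∏(1,0,1,0,4,1)! = -1/24  (running 1/24)
⟨..|..⟩ = √(48)·(1/24) = +0.288675

+√(1/12) ≈ +0.288675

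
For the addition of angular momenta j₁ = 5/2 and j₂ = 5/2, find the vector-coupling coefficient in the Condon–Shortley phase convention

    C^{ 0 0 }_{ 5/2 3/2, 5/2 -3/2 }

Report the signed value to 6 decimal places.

−√(1/6) ≈ -0.408248

j₁+j₂−J=5  J+j₁−j₂=0  J−j₁+j₂=0  j₁+j₂+J+1=6
(j₁±m₁, j₂±m₂, J±M) = (4,1,1,4,0,0)
P² = 96
sum k=1..1:
  [1] −1/24 = -1/24
S = -1/24
C² = P²·S² = 1/6 ; C = -0.408248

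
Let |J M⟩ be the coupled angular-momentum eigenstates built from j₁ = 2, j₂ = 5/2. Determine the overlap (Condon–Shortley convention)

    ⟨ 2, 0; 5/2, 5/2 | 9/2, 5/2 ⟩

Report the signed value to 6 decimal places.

+√(1/6) = +0.408248

√[10·0!4!5!/10! · 2!2!5!0!7!2!] = √(38400)
  +(−1)^0/∏(0,0,2,5,2,0)! = 1/480  (running 1/480)
⟨..|..⟩ = √(38400)·(1/480) = +0.408248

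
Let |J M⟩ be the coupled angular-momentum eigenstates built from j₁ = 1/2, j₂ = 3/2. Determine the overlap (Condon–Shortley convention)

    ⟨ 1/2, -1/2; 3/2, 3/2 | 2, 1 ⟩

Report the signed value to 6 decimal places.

+√(1/4) ≈ +0.500000

j₁+j₂−J=0  J+j₁−j₂=1  J−j₁+j₂=3  j₁+j₂+J+1=5
(j₁±m₁, j₂±m₂, J±M) = (0,1,3,0,3,1)
P² = 9
sum k=0..0:
  [0] +1/6 = 1/6
S = 1/6
C² = P²·S² = 1/4 ; C = +0.500000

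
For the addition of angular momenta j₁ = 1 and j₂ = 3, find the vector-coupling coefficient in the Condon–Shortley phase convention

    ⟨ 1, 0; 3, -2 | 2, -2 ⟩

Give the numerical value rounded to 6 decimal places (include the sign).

j₁+j₂−J=2  J+j₁−j₂=0  J−j₁+j₂=4  j₁+j₂+J+1=7
(j₁±m₁, j₂±m₂, J±M) = (1,1,1,5,0,4)
P² = 960/7
sum k=1..1:
  [1] −1/24 = -1/24
S = -1/24
C² = P²·S² = 5/21 ; C = -0.487950

−√(5/21) = -0.487950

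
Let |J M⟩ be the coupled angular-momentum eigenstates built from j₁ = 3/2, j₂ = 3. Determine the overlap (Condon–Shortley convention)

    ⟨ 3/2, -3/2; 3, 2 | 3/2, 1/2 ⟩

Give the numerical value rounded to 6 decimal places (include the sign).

−√(2/7) ≈ -0.534522

j₁+j₂−J=3  J+j₁−j₂=0  J−j₁+j₂=3  j₁+j₂+J+1=7
(j₁±m₁, j₂±m₂, J±M) = (0,3,5,1,2,1)
P² = 288/7
sum k=3..3:
  [3] −1/12 = -1/12
S = -1/12
C² = P²·S² = 2/7 ; C = -0.534522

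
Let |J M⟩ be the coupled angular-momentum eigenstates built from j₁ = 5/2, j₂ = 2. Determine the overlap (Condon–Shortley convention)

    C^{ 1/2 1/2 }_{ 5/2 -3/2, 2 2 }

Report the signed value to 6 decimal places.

j₁+j₂−J=4  J+j₁−j₂=1  J−j₁+j₂=0  j₁+j₂+J+1=6
(j₁±m₁, j₂±m₂, J±M) = (1,4,4,0,1,0)
P² = 192/5
sum k=4..4:
  [4] +1/24 = 1/24
S = 1/24
C² = P²·S² = 1/15 ; C = +0.258199

+√(1/15) = +0.258199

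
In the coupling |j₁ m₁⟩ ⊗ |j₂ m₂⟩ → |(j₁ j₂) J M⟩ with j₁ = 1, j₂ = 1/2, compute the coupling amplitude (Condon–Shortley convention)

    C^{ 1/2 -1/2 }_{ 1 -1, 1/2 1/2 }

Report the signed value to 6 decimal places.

triangle: 1!*1!*0!/3! = 1/6
(j±m)!: 0!*2!*1!*0!*0!*1! = 2
prefactor² = (2J+1)*Δ*N² = 2/3
  k=1: −1/(1!*0!*1!*0!*0!*0!) = -1
Σ = -1  ⇒  CG² = 2/3*(-1)² = 2/3
CG = −√(2/3) = -0.816497

−√(2/3) ≈ -0.816497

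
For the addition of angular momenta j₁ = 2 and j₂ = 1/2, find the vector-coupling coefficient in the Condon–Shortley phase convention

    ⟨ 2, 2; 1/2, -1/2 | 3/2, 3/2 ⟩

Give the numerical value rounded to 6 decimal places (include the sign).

+0.894427

triangle: 1!·3!·0!/5! = 6/120
(j±m)!: 4!·0!·0!·1!·3!·0! = 144
prefactor² = (2J+1)·Δ·N² = 144/5
  k=0: +1/(0!·1!·0!·0!·3!·0!) = 1/6
Σ = 1/6  ⇒  CG² = 144/5·1/6² = 4/5
CG = +√(4/5) = +0.894427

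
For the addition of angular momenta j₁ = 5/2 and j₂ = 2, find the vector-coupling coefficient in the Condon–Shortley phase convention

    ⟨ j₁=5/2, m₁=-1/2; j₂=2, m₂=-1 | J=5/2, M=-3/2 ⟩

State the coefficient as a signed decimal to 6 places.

j₁+j₂−J=2  J+j₁−j₂=3  J−j₁+j₂=2  j₁+j₂+J+1=8
(j₁±m₁, j₂±m₂, J±M) = (2,3,1,3,1,4)
P² = 216/35
sum k=0..1:
  [0] +1/12 = 1/12
  [1] −1/4 = -1/4
S = -1/6
C² = P²·S² = 6/35 ; C = -0.414039

-0.414039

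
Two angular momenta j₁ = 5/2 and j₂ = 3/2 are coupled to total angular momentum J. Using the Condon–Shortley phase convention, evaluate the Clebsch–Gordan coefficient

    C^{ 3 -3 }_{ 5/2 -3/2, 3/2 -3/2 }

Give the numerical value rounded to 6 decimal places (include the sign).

√[7·1!4!2!/8! · 1!4!0!3!0!6!] = √(864)
  +(−1)^0/∏(0,1,4,0,0,2)! = 1/48  (running 1/48)
⟨..|..⟩ = √(864)·(1/48) = +0.612372

+√(3/8) ≈ +0.612372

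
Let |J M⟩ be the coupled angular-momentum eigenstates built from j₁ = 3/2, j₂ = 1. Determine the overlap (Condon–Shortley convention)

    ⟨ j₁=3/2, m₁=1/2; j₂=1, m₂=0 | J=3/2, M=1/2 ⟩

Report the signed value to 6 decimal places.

+0.258199

triangle: 1!×2!×1!/5! = 2/120
(j±m)!: 2!×1!×1!×1!×2!×1! = 4
prefactor² = (2J+1)×Δ×N² = 4/15
  k=0: +1/(0!×1!×1!×1!×1!×0!) = 1
  k=1: −1/(1!×0!×0!×0!×2!×1!) = -1/2
Σ = 1/2  ⇒  CG² = 4/15×1/2² = 1/15
CG = +√(1/15) = +0.258199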